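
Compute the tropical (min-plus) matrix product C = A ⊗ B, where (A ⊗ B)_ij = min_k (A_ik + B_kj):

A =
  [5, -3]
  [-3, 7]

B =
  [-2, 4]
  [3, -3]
A ⊗ B =
  [0, -6]
  [-5, 1]

Apply the min-plus product entry-by-entry:
  C[0][0] = min over k of (A[0][0] + B[0][0] = 5 + -2 = 3, A[0][1] + B[1][0] = -3 + 3 = 0) = 0 (attained at k = 1)
  C[0][1] = min over k of (A[0][0] + B[0][1] = 5 + 4 = 9, A[0][1] + B[1][1] = -3 + -3 = -6) = -6 (attained at k = 1)
  C[1][0] = min over k of (A[1][0] + B[0][0] = -3 + -2 = -5, A[1][1] + B[1][0] = 7 + 3 = 10) = -5 (attained at k = 0)
  C[1][1] = min over k of (A[1][0] + B[0][1] = -3 + 4 = 1, A[1][1] + B[1][1] = 7 + -3 = 4) = 1 (attained at k = 0)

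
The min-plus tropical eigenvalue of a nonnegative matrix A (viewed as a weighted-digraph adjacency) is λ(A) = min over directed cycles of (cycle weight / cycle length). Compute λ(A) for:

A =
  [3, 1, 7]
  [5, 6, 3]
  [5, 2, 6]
λ(A) = 5/2

Enumerate directed cycles and compute their means (weight / length). Sample:
  cycle 0 → 0: weight = 3, length = 1, mean = 3/1 ≈ 3.000
  cycle 1 → 1: weight = 6, length = 1, mean = 6/1 ≈ 6.000
  cycle 2 → 2: weight = 6, length = 1, mean = 6/1 ≈ 6.000
  cycle 0 → 1 → 0: weight = 6, length = 2, mean = 6/2 ≈ 3.000
  cycle 0 → 2 → 0: weight = 12, length = 2, mean = 12/2 ≈ 6.000
  cycle 1 → 0 → 1: weight = 6, length = 2, mean = 6/2 ≈ 3.000
Minimum mean = 2.500, attained e.g. along the cycle 1 → 2 → 1 with weight 5 and length 2. So λ(A) = 5/2 = 5/2.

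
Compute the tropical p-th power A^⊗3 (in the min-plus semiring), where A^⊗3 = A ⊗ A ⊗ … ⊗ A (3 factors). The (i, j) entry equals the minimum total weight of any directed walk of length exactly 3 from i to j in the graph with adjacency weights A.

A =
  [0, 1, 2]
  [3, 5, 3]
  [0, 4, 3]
A^⊗3 =
  [0, 1, 2]
  [3, 4, 5]
  [0, 1, 2]

Each entry (A^⊗3)_ij equals the minimum over all length-3 walks i = v_0 → v_1 → … → v_3 = j of Σ_t A[v_t][v_{t+1}]. For example, for (i, j) = (0, 2) we minimise over 9 possible intermediate vertex sequences; the minimum is 2, attained along the walk 0 → 0 → 0 → 2.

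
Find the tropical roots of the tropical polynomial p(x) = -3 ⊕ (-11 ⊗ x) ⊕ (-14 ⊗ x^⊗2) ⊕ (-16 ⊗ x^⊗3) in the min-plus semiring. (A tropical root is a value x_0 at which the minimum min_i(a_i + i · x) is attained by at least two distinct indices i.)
Roots: {2, 3, 8}

Each tropical root is a break point of the lower envelope of the lines y = a_i + i · x (there are 4 lines, with slopes 0, 1, ..., 3). Only the lines that attain the minimum somewhere contribute to roots; other lines are dominated. Here the surviving (envelope) indices are i = 3, i = 2, i = 1, i = 0.
Intersections between consecutive envelope lines give the roots: for adjacent envelope indices i < j the intersection is x = (a_i − a_j) / (j − i). Reading off the sorted break points: {2, 3, 8}.
Verification: at each break x_0, at least two indices attain the minimum of min_i(a_i + i · x_0).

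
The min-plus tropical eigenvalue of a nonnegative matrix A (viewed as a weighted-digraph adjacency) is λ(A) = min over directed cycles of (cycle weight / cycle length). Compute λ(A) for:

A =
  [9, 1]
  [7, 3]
λ(A) = 3

Enumerate directed cycles and compute their means (weight / length). Sample:
  cycle 0 → 0: weight = 9, length = 1, mean = 9/1 ≈ 9.000
  cycle 1 → 1: weight = 3, length = 1, mean = 3/1 ≈ 3.000
  cycle 0 → 1 → 0: weight = 8, length = 2, mean = 8/2 ≈ 4.000
  cycle 1 → 0 → 1: weight = 8, length = 2, mean = 8/2 ≈ 4.000
Minimum mean = 3.000, attained e.g. along the cycle 1 → 1 with weight 3 and length 1. So λ(A) = 3/1 = 3.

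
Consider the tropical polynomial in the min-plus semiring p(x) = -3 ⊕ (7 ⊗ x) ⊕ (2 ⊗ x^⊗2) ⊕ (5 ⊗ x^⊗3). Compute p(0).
p(0) = -3

A tropical monomial a ⊗ x^⊗i evaluates to a + i · x. Evaluating each term at x = 0:
  Term 0 contributes -3 + 0 · 0 = -3
  Term 1 contributes 7 + 1 · 0 = 7
  Term 2 contributes 2 + 2 · 0 = 2
  Term 3 contributes 5 + 3 · 0 = 5
p(0) = ⊕ of these = min[-3, 7, 2, 5] = -3.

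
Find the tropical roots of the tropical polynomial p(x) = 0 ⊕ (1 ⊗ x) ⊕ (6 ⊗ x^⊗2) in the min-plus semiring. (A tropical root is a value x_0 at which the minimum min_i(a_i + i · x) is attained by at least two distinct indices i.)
Roots: {-5, -1}

Each tropical root is a break point of the lower envelope of the lines y = a_i + i · x (there are 3 lines, with slopes 0, 1, ..., 2). Only the lines that attain the minimum somewhere contribute to roots; other lines are dominated. Here the surviving (envelope) indices are i = 2, i = 1, i = 0.
Intersections between consecutive envelope lines give the roots: for adjacent envelope indices i < j the intersection is x = (a_i − a_j) / (j − i). Reading off the sorted break points: {-5, -1}.
Verification: at each break x_0, at least two indices attain the minimum of min_i(a_i + i · x_0).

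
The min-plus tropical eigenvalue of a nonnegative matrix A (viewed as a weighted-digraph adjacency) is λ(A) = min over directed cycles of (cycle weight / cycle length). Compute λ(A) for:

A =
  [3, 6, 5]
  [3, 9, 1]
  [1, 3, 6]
λ(A) = 2

Enumerate directed cycles and compute their means (weight / length). Sample:
  cycle 0 → 0: weight = 3, length = 1, mean = 3/1 ≈ 3.000
  cycle 1 → 1: weight = 9, length = 1, mean = 9/1 ≈ 9.000
  cycle 2 → 2: weight = 6, length = 1, mean = 6/1 ≈ 6.000
  cycle 0 → 1 → 0: weight = 9, length = 2, mean = 9/2 ≈ 4.500
  cycle 0 → 2 → 0: weight = 6, length = 2, mean = 6/2 ≈ 3.000
  cycle 1 → 0 → 1: weight = 9, length = 2, mean = 9/2 ≈ 4.500
Minimum mean = 2.000, attained e.g. along the cycle 1 → 2 → 1 with weight 4 and length 2. So λ(A) = 4/2 = 2.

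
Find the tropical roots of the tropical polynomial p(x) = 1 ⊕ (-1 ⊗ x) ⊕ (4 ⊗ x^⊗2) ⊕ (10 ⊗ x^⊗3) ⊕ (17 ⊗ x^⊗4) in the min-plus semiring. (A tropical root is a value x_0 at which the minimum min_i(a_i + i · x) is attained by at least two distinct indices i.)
Roots: {-7, -6, -5, 2}

Each tropical root is a break point of the lower envelope of the lines y = a_i + i · x (there are 5 lines, with slopes 0, 1, ..., 4). Only the lines that attain the minimum somewhere contribute to roots; other lines are dominated. Here the surviving (envelope) indices are i = 4, i = 3, i = 2, i = 1, i = 0.
Intersections between consecutive envelope lines give the roots: for adjacent envelope indices i < j the intersection is x = (a_i − a_j) / (j − i). Reading off the sorted break points: {-7, -6, -5, 2}.
Verification: at each break x_0, at least two indices attain the minimum of min_i(a_i + i · x_0).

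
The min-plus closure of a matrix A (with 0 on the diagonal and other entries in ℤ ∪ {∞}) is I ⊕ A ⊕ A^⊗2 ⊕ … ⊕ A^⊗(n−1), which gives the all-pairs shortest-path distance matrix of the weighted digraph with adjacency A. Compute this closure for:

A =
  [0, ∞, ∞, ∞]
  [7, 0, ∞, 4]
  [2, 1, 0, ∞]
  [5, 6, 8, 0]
Closure =
  [0, ∞, ∞, ∞]
  [7, 0, 12, 4]
  [2, 1, 0, 5]
  [5, 6, 8, 0]

This is the Floyd-Warshall all-pairs shortest-path computation. For each intermediate vertex k = 0, 1, …, 3, update dist[i][j] ← min(dist[i][j], dist[i][k] + dist[k][j]). The final matrix gives, for each (i, j), the minimum total weight of any directed path from i to j (possibly empty when i = j).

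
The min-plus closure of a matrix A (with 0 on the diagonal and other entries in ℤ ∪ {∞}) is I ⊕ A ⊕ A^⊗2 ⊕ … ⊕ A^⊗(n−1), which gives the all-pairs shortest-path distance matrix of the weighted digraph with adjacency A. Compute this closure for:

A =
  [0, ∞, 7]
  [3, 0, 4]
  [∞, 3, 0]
Closure =
  [0, 10, 7]
  [3, 0, 4]
  [6, 3, 0]

This is the Floyd-Warshall all-pairs shortest-path computation. For each intermediate vertex k = 0, 1, …, 2, update dist[i][j] ← min(dist[i][j], dist[i][k] + dist[k][j]). The final matrix gives, for each (i, j), the minimum total weight of any directed path from i to j (possibly empty when i = j).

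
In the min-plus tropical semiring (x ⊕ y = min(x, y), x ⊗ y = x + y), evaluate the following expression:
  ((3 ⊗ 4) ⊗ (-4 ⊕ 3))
((3 ⊗ 4) ⊗ (-4 ⊕ 3)) = 3

Expand innermost to outermost. Recall ⊕ takes the minimum of its arguments and ⊗ takes their sum. Working out the expression ((3 ⊗ 4) ⊗ (-4 ⊕ 3)) gives 3.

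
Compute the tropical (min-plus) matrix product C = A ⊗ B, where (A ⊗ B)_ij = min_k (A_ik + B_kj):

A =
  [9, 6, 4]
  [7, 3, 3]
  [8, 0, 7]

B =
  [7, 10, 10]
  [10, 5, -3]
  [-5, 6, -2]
A ⊗ B =
  [-1, 10, 2]
  [-2, 8, 0]
  [2, 5, -3]

Apply the min-plus product entry-by-entry:
  C[0][0] = min over k of (A[0][0] + B[0][0] = 9 + 7 = 16, A[0][1] + B[1][0] = 6 + 10 = 16, A[0][2] + B[2][0] = 4 + -5 = -1) = -1 (attained at k = 2)
  C[0][1] = min over k of (A[0][0] + B[0][1] = 9 + 10 = 19, A[0][1] + B[1][1] = 6 + 5 = 11, A[0][2] + B[2][1] = 4 + 6 = 10) = 10 (attained at k = 2)
  C[0][2] = min over k of (A[0][0] + B[0][2] = 9 + 10 = 19, A[0][1] + B[1][2] = 6 + -3 = 3, A[0][2] + B[2][2] = 4 + -2 = 2) = 2 (attained at k = 2)
  C[1][0] = min over k of (A[1][0] + B[0][0] = 7 + 7 = 14, A[1][1] + B[1][0] = 3 + 10 = 13, A[1][2] + B[2][0] = 3 + -5 = -2) = -2 (attained at k = 2)
  C[1][1] = min over k of (A[1][0] + B[0][1] = 7 + 10 = 17, A[1][1] + B[1][1] = 3 + 5 = 8, A[1][2] + B[2][1] = 3 + 6 = 9) = 8 (attained at k = 1)
  C[1][2] = min over k of (A[1][0] + B[0][2] = 7 + 10 = 17, A[1][1] + B[1][2] = 3 + -3 = 0, A[1][2] + B[2][2] = 3 + -2 = 1) = 0 (attained at k = 1)
  C[2][0] = min over k of (A[2][0] + B[0][0] = 8 + 7 = 15, A[2][1] + B[1][0] = 0 + 10 = 10, A[2][2] + B[2][0] = 7 + -5 = 2) = 2 (attained at k = 2)
  C[2][1] = min over k of (A[2][0] + B[0][1] = 8 + 10 = 18, A[2][1] + B[1][1] = 0 + 5 = 5, A[2][2] + B[2][1] = 7 + 6 = 13) = 5 (attained at k = 1)
  C[2][2] = min over k of (A[2][0] + B[0][2] = 8 + 10 = 18, A[2][1] + B[1][2] = 0 + -3 = -3, A[2][2] + B[2][2] = 7 + -2 = 5) = -3 (attained at k = 1)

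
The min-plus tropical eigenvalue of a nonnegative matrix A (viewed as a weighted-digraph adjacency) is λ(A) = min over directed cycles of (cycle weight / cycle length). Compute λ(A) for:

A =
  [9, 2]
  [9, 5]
λ(A) = 5

Enumerate directed cycles and compute their means (weight / length). Sample:
  cycle 0 → 0: weight = 9, length = 1, mean = 9/1 ≈ 9.000
  cycle 1 → 1: weight = 5, length = 1, mean = 5/1 ≈ 5.000
  cycle 0 → 1 → 0: weight = 11, length = 2, mean = 11/2 ≈ 5.500
  cycle 1 → 0 → 1: weight = 11, length = 2, mean = 11/2 ≈ 5.500
Minimum mean = 5.000, attained e.g. along the cycle 1 → 1 with weight 5 and length 1. So λ(A) = 5/1 = 5.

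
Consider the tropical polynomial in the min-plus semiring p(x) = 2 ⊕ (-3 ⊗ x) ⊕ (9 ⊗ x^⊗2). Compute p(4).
p(4) = 1

A tropical monomial a ⊗ x^⊗i evaluates to a + i · x. Evaluating each term at x = 4:
  Term 0 contributes 2 + 0 · 4 = 2
  Term 1 contributes -3 + 1 · 4 = 1
  Term 2 contributes 9 + 2 · 4 = 17
p(4) = ⊕ of these = min[2, 1, 17] = 1.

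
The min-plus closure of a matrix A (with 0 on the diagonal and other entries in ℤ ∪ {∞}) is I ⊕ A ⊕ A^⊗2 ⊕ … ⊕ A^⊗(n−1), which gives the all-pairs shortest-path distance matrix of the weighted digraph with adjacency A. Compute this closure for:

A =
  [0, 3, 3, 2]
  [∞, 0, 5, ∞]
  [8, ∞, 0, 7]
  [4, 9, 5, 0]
Closure =
  [0, 3, 3, 2]
  [13, 0, 5, 12]
  [8, 11, 0, 7]
  [4, 7, 5, 0]

This is the Floyd-Warshall all-pairs shortest-path computation. For each intermediate vertex k = 0, 1, …, 3, update dist[i][j] ← min(dist[i][j], dist[i][k] + dist[k][j]). The final matrix gives, for each (i, j), the minimum total weight of any directed path from i to j (possibly empty when i = j).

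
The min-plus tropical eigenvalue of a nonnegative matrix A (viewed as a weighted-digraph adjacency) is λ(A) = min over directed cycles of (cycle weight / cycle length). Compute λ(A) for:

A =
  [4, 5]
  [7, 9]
λ(A) = 4

Enumerate directed cycles and compute their means (weight / length). Sample:
  cycle 0 → 0: weight = 4, length = 1, mean = 4/1 ≈ 4.000
  cycle 1 → 1: weight = 9, length = 1, mean = 9/1 ≈ 9.000
  cycle 0 → 1 → 0: weight = 12, length = 2, mean = 12/2 ≈ 6.000
  cycle 1 → 0 → 1: weight = 12, length = 2, mean = 12/2 ≈ 6.000
Minimum mean = 4.000, attained e.g. along the cycle 0 → 0 with weight 4 and length 1. So λ(A) = 4/1 = 4.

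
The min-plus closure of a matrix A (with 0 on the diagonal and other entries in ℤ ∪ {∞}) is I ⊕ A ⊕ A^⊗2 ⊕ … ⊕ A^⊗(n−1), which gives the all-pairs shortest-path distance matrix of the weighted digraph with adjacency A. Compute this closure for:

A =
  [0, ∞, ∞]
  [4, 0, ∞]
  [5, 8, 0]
Closure =
  [0, ∞, ∞]
  [4, 0, ∞]
  [5, 8, 0]

This is the Floyd-Warshall all-pairs shortest-path computation. For each intermediate vertex k = 0, 1, …, 2, update dist[i][j] ← min(dist[i][j], dist[i][k] + dist[k][j]). The final matrix gives, for each (i, j), the minimum total weight of any directed path from i to j (possibly empty when i = j).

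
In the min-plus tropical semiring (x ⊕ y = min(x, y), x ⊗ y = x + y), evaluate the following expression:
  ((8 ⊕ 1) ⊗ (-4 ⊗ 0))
((8 ⊕ 1) ⊗ (-4 ⊗ 0)) = -3

Expand innermost to outermost. Recall ⊕ takes the minimum of its arguments and ⊗ takes their sum. Working out the expression ((8 ⊕ 1) ⊗ (-4 ⊗ 0)) gives -3.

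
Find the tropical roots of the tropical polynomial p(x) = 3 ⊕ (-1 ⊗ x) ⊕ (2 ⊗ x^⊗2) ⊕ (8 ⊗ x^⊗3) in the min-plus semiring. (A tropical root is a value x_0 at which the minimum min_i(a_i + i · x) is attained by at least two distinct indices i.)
Roots: {-6, -3, 4}

Each tropical root is a break point of the lower envelope of the lines y = a_i + i · x (there are 4 lines, with slopes 0, 1, ..., 3). Only the lines that attain the minimum somewhere contribute to roots; other lines are dominated. Here the surviving (envelope) indices are i = 3, i = 2, i = 1, i = 0.
Intersections between consecutive envelope lines give the roots: for adjacent envelope indices i < j the intersection is x = (a_i − a_j) / (j − i). Reading off the sorted break points: {-6, -3, 4}.
Verification: at each break x_0, at least two indices attain the minimum of min_i(a_i + i · x_0).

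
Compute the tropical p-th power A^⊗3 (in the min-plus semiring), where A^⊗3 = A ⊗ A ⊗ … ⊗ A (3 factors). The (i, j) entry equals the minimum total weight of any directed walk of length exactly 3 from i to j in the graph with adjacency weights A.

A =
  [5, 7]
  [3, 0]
A^⊗3 =
  [10, 7]
  [3, 0]

Each entry (A^⊗3)_ij equals the minimum over all length-3 walks i = v_0 → v_1 → … → v_3 = j of Σ_t A[v_t][v_{t+1}]. For example, for (i, j) = (0, 1) we minimise over 4 possible intermediate vertex sequences; the minimum is 7, attained along the walk 0 → 1 → 1 → 1.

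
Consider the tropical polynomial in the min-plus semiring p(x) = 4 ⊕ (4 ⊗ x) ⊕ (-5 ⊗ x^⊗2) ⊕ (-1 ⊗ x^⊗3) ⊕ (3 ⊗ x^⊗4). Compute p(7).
p(7) = 4

A tropical monomial a ⊗ x^⊗i evaluates to a + i · x. Evaluating each term at x = 7:
  Term 0 contributes 4 + 0 · 7 = 4
  Term 1 contributes 4 + 1 · 7 = 11
  Term 2 contributes -5 + 2 · 7 = 9
  Term 3 contributes -1 + 3 · 7 = 20
  Term 4 contributes 3 + 4 · 7 = 31
p(7) = ⊕ of these = min[4, 11, 9, 20, 31] = 4.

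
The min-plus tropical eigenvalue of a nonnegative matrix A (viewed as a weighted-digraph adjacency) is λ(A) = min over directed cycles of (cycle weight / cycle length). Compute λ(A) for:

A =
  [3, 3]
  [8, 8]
λ(A) = 3

Enumerate directed cycles and compute their means (weight / length). Sample:
  cycle 0 → 0: weight = 3, length = 1, mean = 3/1 ≈ 3.000
  cycle 1 → 1: weight = 8, length = 1, mean = 8/1 ≈ 8.000
  cycle 0 → 1 → 0: weight = 11, length = 2, mean = 11/2 ≈ 5.500
  cycle 1 → 0 → 1: weight = 11, length = 2, mean = 11/2 ≈ 5.500
Minimum mean = 3.000, attained e.g. along the cycle 0 → 0 with weight 3 and length 1. So λ(A) = 3/1 = 3.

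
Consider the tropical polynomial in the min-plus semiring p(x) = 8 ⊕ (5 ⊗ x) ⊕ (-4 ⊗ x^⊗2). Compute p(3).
p(3) = 2

A tropical monomial a ⊗ x^⊗i evaluates to a + i · x. Evaluating each term at x = 3:
  Term 0 contributes 8 + 0 · 3 = 8
  Term 1 contributes 5 + 1 · 3 = 8
  Term 2 contributes -4 + 2 · 3 = 2
p(3) = ⊕ of these = min[8, 8, 2] = 2.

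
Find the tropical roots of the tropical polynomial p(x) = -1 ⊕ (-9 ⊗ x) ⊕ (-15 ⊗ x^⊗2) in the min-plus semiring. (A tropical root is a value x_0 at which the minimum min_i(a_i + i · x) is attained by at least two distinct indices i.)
Roots: {6, 8}

Each tropical root is a break point of the lower envelope of the lines y = a_i + i · x (there are 3 lines, with slopes 0, 1, ..., 2). Only the lines that attain the minimum somewhere contribute to roots; other lines are dominated. Here the surviving (envelope) indices are i = 2, i = 1, i = 0.
Intersections between consecutive envelope lines give the roots: for adjacent envelope indices i < j the intersection is x = (a_i − a_j) / (j − i). Reading off the sorted break points: {6, 8}.
Verification: at each break x_0, at least two indices attain the minimum of min_i(a_i + i · x_0).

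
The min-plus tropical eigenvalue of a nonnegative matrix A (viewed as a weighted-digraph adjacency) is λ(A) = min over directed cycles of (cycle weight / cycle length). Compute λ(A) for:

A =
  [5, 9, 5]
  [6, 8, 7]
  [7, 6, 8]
λ(A) = 5

Enumerate directed cycles and compute their means (weight / length). Sample:
  cycle 0 → 0: weight = 5, length = 1, mean = 5/1 ≈ 5.000
  cycle 1 → 1: weight = 8, length = 1, mean = 8/1 ≈ 8.000
  cycle 2 → 2: weight = 8, length = 1, mean = 8/1 ≈ 8.000
  cycle 0 → 1 → 0: weight = 15, length = 2, mean = 15/2 ≈ 7.500
  cycle 0 → 2 → 0: weight = 12, length = 2, mean = 12/2 ≈ 6.000
  cycle 1 → 0 → 1: weight = 15, length = 2, mean = 15/2 ≈ 7.500
Minimum mean = 5.000, attained e.g. along the cycle 0 → 0 with weight 5 and length 1. So λ(A) = 5/1 = 5.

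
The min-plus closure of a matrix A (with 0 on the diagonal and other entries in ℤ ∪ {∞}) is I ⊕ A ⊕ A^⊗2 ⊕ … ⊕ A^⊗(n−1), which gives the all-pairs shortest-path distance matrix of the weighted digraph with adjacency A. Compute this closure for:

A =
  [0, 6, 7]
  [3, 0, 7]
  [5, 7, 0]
Closure =
  [0, 6, 7]
  [3, 0, 7]
  [5, 7, 0]

This is the Floyd-Warshall all-pairs shortest-path computation. For each intermediate vertex k = 0, 1, …, 2, update dist[i][j] ← min(dist[i][j], dist[i][k] + dist[k][j]). The final matrix gives, for each (i, j), the minimum total weight of any directed path from i to j (possibly empty when i = j).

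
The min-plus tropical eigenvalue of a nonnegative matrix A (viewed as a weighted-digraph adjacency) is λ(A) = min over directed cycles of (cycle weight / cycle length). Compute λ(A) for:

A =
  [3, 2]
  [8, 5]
λ(A) = 3

Enumerate directed cycles and compute their means (weight / length). Sample:
  cycle 0 → 0: weight = 3, length = 1, mean = 3/1 ≈ 3.000
  cycle 1 → 1: weight = 5, length = 1, mean = 5/1 ≈ 5.000
  cycle 0 → 1 → 0: weight = 10, length = 2, mean = 10/2 ≈ 5.000
  cycle 1 → 0 → 1: weight = 10, length = 2, mean = 10/2 ≈ 5.000
Minimum mean = 3.000, attained e.g. along the cycle 0 → 0 with weight 3 and length 1. So λ(A) = 3/1 = 3.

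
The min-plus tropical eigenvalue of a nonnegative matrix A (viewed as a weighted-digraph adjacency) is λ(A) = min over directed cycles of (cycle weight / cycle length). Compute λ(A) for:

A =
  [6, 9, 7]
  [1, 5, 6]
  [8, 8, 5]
λ(A) = 5

Enumerate directed cycles and compute their means (weight / length). Sample:
  cycle 0 → 0: weight = 6, length = 1, mean = 6/1 ≈ 6.000
  cycle 1 → 1: weight = 5, length = 1, mean = 5/1 ≈ 5.000
  cycle 2 → 2: weight = 5, length = 1, mean = 5/1 ≈ 5.000
  cycle 0 → 1 → 0: weight = 10, length = 2, mean = 10/2 ≈ 5.000
  cycle 0 → 2 → 0: weight = 15, length = 2, mean = 15/2 ≈ 7.500
  cycle 1 → 0 → 1: weight = 10, length = 2, mean = 10/2 ≈ 5.000
Minimum mean = 5.000, attained e.g. along the cycle 1 → 1 with weight 5 and length 1. So λ(A) = 5/1 = 5.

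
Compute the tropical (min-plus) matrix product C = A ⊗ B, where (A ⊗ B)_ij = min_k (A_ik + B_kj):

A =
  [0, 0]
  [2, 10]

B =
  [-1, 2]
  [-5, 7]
A ⊗ B =
  [-5, 2]
  [1, 4]

Apply the min-plus product entry-by-entry:
  C[0][0] = min over k of (A[0][0] + B[0][0] = 0 + -1 = -1, A[0][1] + B[1][0] = 0 + -5 = -5) = -5 (attained at k = 1)
  C[0][1] = min over k of (A[0][0] + B[0][1] = 0 + 2 = 2, A[0][1] + B[1][1] = 0 + 7 = 7) = 2 (attained at k = 0)
  C[1][0] = min over k of (A[1][0] + B[0][0] = 2 + -1 = 1, A[1][1] + B[1][0] = 10 + -5 = 5) = 1 (attained at k = 0)
  C[1][1] = min over k of (A[1][0] + B[0][1] = 2 + 2 = 4, A[1][1] + B[1][1] = 10 + 7 = 17) = 4 (attained at k = 0)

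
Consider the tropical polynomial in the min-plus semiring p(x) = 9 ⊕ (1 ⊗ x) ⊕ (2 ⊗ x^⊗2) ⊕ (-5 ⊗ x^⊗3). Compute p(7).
p(7) = 8

A tropical monomial a ⊗ x^⊗i evaluates to a + i · x. Evaluating each term at x = 7:
  Term 0 contributes 9 + 0 · 7 = 9
  Term 1 contributes 1 + 1 · 7 = 8
  Term 2 contributes 2 + 2 · 7 = 16
  Term 3 contributes -5 + 3 · 7 = 16
p(7) = ⊕ of these = min[9, 8, 16, 16] = 8.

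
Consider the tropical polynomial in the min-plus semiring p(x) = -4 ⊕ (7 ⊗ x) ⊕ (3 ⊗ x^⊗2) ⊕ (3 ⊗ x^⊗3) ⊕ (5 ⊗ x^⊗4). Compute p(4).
p(4) = -4

A tropical monomial a ⊗ x^⊗i evaluates to a + i · x. Evaluating each term at x = 4:
  Term 0 contributes -4 + 0 · 4 = -4
  Term 1 contributes 7 + 1 · 4 = 11
  Term 2 contributes 3 + 2 · 4 = 11
  Term 3 contributes 3 + 3 · 4 = 15
  Term 4 contributes 5 + 4 · 4 = 21
p(4) = ⊕ of these = min[-4, 11, 11, 15, 21] = -4.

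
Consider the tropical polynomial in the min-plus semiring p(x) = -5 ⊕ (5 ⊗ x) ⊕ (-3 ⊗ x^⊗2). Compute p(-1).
p(-1) = -5

A tropical monomial a ⊗ x^⊗i evaluates to a + i · x. Evaluating each term at x = -1:
  Term 0 contributes -5 + 0 · -1 = -5
  Term 1 contributes 5 + 1 · -1 = 4
  Term 2 contributes -3 + 2 · -1 = -5
p(-1) = ⊕ of these = min[-5, 4, -5] = -5.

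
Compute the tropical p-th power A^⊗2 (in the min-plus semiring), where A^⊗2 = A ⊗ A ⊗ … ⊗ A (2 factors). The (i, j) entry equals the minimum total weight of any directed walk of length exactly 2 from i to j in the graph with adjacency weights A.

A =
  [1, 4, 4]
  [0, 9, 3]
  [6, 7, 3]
A^⊗2 =
  [2, 5, 5]
  [1, 4, 4]
  [7, 10, 6]

Each entry (A^⊗2)_ij equals the minimum over all length-2 walks i = v_0 → v_1 → … → v_2 = j of Σ_t A[v_t][v_{t+1}]. For example, for (i, j) = (0, 2) we minimise over 3 possible intermediate vertex sequences; the minimum is 5, attained along the walk 0 → 0 → 2.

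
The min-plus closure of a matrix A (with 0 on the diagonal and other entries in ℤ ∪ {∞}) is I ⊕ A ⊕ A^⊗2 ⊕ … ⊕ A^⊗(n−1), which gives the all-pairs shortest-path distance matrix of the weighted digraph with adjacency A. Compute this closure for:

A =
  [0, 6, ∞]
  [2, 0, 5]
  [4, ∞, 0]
Closure =
  [0, 6, 11]
  [2, 0, 5]
  [4, 10, 0]

This is the Floyd-Warshall all-pairs shortest-path computation. For each intermediate vertex k = 0, 1, …, 2, update dist[i][j] ← min(dist[i][j], dist[i][k] + dist[k][j]). The final matrix gives, for each (i, j), the minimum total weight of any directed path from i to j (possibly empty when i = j).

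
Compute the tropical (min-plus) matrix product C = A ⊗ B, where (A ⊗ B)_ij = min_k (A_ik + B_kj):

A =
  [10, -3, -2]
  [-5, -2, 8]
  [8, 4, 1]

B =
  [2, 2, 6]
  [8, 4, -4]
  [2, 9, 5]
A ⊗ B =
  [0, 1, -7]
  [-3, -3, -6]
  [3, 8, 0]

Apply the min-plus product entry-by-entry:
  C[0][0] = min over k of (A[0][0] + B[0][0] = 10 + 2 = 12, A[0][1] + B[1][0] = -3 + 8 = 5, A[0][2] + B[2][0] = -2 + 2 = 0) = 0 (attained at k = 2)
  C[0][1] = min over k of (A[0][0] + B[0][1] = 10 + 2 = 12, A[0][1] + B[1][1] = -3 + 4 = 1, A[0][2] + B[2][1] = -2 + 9 = 7) = 1 (attained at k = 1)
  C[0][2] = min over k of (A[0][0] + B[0][2] = 10 + 6 = 16, A[0][1] + B[1][2] = -3 + -4 = -7, A[0][2] + B[2][2] = -2 + 5 = 3) = -7 (attained at k = 1)
  C[1][0] = min over k of (A[1][0] + B[0][0] = -5 + 2 = -3, A[1][1] + B[1][0] = -2 + 8 = 6, A[1][2] + B[2][0] = 8 + 2 = 10) = -3 (attained at k = 0)
  C[1][1] = min over k of (A[1][0] + B[0][1] = -5 + 2 = -3, A[1][1] + B[1][1] = -2 + 4 = 2, A[1][2] + B[2][1] = 8 + 9 = 17) = -3 (attained at k = 0)
  C[1][2] = min over k of (A[1][0] + B[0][2] = -5 + 6 = 1, A[1][1] + B[1][2] = -2 + -4 = -6, A[1][2] + B[2][2] = 8 + 5 = 13) = -6 (attained at k = 1)
  C[2][0] = min over k of (A[2][0] + B[0][0] = 8 + 2 = 10, A[2][1] + B[1][0] = 4 + 8 = 12, A[2][2] + B[2][0] = 1 + 2 = 3) = 3 (attained at k = 2)
  C[2][1] = min over k of (A[2][0] + B[0][1] = 8 + 2 = 10, A[2][1] + B[1][1] = 4 + 4 = 8, A[2][2] + B[2][1] = 1 + 9 = 10) = 8 (attained at k = 1)
  C[2][2] = min over k of (A[2][0] + B[0][2] = 8 + 6 = 14, A[2][1] + B[1][2] = 4 + -4 = 0, A[2][2] + B[2][2] = 1 + 5 = 6) = 0 (attained at k = 1)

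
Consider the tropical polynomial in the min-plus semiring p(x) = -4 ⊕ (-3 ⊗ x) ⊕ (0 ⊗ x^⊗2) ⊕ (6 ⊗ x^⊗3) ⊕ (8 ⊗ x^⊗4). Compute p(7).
p(7) = -4

A tropical monomial a ⊗ x^⊗i evaluates to a + i · x. Evaluating each term at x = 7:
  Term 0 contributes -4 + 0 · 7 = -4
  Term 1 contributes -3 + 1 · 7 = 4
  Term 2 contributes 0 + 2 · 7 = 14
  Term 3 contributes 6 + 3 · 7 = 27
  Term 4 contributes 8 + 4 · 7 = 36
p(7) = ⊕ of these = min[-4, 4, 14, 27, 36] = -4.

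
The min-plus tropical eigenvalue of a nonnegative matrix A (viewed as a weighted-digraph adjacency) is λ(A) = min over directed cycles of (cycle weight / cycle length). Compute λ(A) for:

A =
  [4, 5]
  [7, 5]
λ(A) = 4

Enumerate directed cycles and compute their means (weight / length). Sample:
  cycle 0 → 0: weight = 4, length = 1, mean = 4/1 ≈ 4.000
  cycle 1 → 1: weight = 5, length = 1, mean = 5/1 ≈ 5.000
  cycle 0 → 1 → 0: weight = 12, length = 2, mean = 12/2 ≈ 6.000
  cycle 1 → 0 → 1: weight = 12, length = 2, mean = 12/2 ≈ 6.000
Minimum mean = 4.000, attained e.g. along the cycle 0 → 0 with weight 4 and length 1. So λ(A) = 4/1 = 4.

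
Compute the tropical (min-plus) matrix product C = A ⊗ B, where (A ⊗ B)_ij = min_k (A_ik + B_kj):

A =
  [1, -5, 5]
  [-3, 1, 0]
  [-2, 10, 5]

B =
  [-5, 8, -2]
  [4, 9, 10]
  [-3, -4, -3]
A ⊗ B =
  [-4, 1, -1]
  [-8, -4, -5]
  [-7, 1, -4]

Apply the min-plus product entry-by-entry:
  C[0][0] = min over k of (A[0][0] + B[0][0] = 1 + -5 = -4, A[0][1] + B[1][0] = -5 + 4 = -1, A[0][2] + B[2][0] = 5 + -3 = 2) = -4 (attained at k = 0)
  C[0][1] = min over k of (A[0][0] + B[0][1] = 1 + 8 = 9, A[0][1] + B[1][1] = -5 + 9 = 4, A[0][2] + B[2][1] = 5 + -4 = 1) = 1 (attained at k = 2)
  C[0][2] = min over k of (A[0][0] + B[0][2] = 1 + -2 = -1, A[0][1] + B[1][2] = -5 + 10 = 5, A[0][2] + B[2][2] = 5 + -3 = 2) = -1 (attained at k = 0)
  C[1][0] = min over k of (A[1][0] + B[0][0] = -3 + -5 = -8, A[1][1] + B[1][0] = 1 + 4 = 5, A[1][2] + B[2][0] = 0 + -3 = -3) = -8 (attained at k = 0)
  C[1][1] = min over k of (A[1][0] + B[0][1] = -3 + 8 = 5, A[1][1] + B[1][1] = 1 + 9 = 10, A[1][2] + B[2][1] = 0 + -4 = -4) = -4 (attained at k = 2)
  C[1][2] = min over k of (A[1][0] + B[0][2] = -3 + -2 = -5, A[1][1] + B[1][2] = 1 + 10 = 11, A[1][2] + B[2][2] = 0 + -3 = -3) = -5 (attained at k = 0)
  C[2][0] = min over k of (A[2][0] + B[0][0] = -2 + -5 = -7, A[2][1] + B[1][0] = 10 + 4 = 14, A[2][2] + B[2][0] = 5 + -3 = 2) = -7 (attained at k = 0)
  C[2][1] = min over k of (A[2][0] + B[0][1] = -2 + 8 = 6, A[2][1] + B[1][1] = 10 + 9 = 19, A[2][2] + B[2][1] = 5 + -4 = 1) = 1 (attained at k = 2)
  C[2][2] = min over k of (A[2][0] + B[0][2] = -2 + -2 = -4, A[2][1] + B[1][2] = 10 + 10 = 20, A[2][2] + B[2][2] = 5 + -3 = 2) = -4 (attained at k = 0)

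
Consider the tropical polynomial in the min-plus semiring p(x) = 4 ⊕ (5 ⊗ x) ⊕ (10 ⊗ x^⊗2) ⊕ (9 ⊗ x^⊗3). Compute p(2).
p(2) = 4

A tropical monomial a ⊗ x^⊗i evaluates to a + i · x. Evaluating each term at x = 2:
  Term 0 contributes 4 + 0 · 2 = 4
  Term 1 contributes 5 + 1 · 2 = 7
  Term 2 contributes 10 + 2 · 2 = 14
  Term 3 contributes 9 + 3 · 2 = 15
p(2) = ⊕ of these = min[4, 7, 14, 15] = 4.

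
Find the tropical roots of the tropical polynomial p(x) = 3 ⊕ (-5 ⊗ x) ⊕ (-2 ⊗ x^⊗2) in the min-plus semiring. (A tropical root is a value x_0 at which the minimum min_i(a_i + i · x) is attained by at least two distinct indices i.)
Roots: {-3, 8}

Each tropical root is a break point of the lower envelope of the lines y = a_i + i · x (there are 3 lines, with slopes 0, 1, ..., 2). Only the lines that attain the minimum somewhere contribute to roots; other lines are dominated. Here the surviving (envelope) indices are i = 2, i = 1, i = 0.
Intersections between consecutive envelope lines give the roots: for adjacent envelope indices i < j the intersection is x = (a_i − a_j) / (j − i). Reading off the sorted break points: {-3, 8}.
Verification: at each break x_0, at least two indices attain the minimum of min_i(a_i + i · x_0).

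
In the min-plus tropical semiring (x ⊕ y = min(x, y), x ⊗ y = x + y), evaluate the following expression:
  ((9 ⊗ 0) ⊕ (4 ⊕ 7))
((9 ⊗ 0) ⊕ (4 ⊕ 7)) = 4

Expand innermost to outermost. Recall ⊕ takes the minimum of its arguments and ⊗ takes their sum. Working out the expression ((9 ⊗ 0) ⊕ (4 ⊕ 7)) gives 4.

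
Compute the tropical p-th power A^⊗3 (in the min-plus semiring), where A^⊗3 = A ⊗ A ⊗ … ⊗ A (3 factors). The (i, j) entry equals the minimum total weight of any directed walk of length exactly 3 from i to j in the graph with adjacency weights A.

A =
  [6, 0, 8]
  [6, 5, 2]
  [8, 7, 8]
A^⊗3 =
  [10, 6, 7]
  [12, 10, 8]
  [14, 13, 10]

Each entry (A^⊗3)_ij equals the minimum over all length-3 walks i = v_0 → v_1 → … → v_3 = j of Σ_t A[v_t][v_{t+1}]. For example, for (i, j) = (0, 2) we minimise over 9 possible intermediate vertex sequences; the minimum is 7, attained along the walk 0 → 1 → 1 → 2.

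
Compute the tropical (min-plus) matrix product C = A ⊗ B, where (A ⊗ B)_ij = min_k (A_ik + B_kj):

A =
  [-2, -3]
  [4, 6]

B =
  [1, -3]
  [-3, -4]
A ⊗ B =
  [-6, -7]
  [3, 1]

Apply the min-plus product entry-by-entry:
  C[0][0] = min over k of (A[0][0] + B[0][0] = -2 + 1 = -1, A[0][1] + B[1][0] = -3 + -3 = -6) = -6 (attained at k = 1)
  C[0][1] = min over k of (A[0][0] + B[0][1] = -2 + -3 = -5, A[0][1] + B[1][1] = -3 + -4 = -7) = -7 (attained at k = 1)
  C[1][0] = min over k of (A[1][0] + B[0][0] = 4 + 1 = 5, A[1][1] + B[1][0] = 6 + -3 = 3) = 3 (attained at k = 1)
  C[1][1] = min over k of (A[1][0] + B[0][1] = 4 + -3 = 1, A[1][1] + B[1][1] = 6 + -4 = 2) = 1 (attained at k = 0)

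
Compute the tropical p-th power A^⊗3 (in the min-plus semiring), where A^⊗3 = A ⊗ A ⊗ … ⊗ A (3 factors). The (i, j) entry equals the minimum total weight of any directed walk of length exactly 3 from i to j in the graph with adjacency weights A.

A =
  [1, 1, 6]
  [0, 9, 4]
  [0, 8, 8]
A^⊗3 =
  [2, 2, 6]
  [1, 2, 5]
  [1, 2, 5]

Each entry (A^⊗3)_ij equals the minimum over all length-3 walks i = v_0 → v_1 → … → v_3 = j of Σ_t A[v_t][v_{t+1}]. For example, for (i, j) = (0, 2) we minimise over 9 possible intermediate vertex sequences; the minimum is 6, attained along the walk 0 → 0 → 1 → 2.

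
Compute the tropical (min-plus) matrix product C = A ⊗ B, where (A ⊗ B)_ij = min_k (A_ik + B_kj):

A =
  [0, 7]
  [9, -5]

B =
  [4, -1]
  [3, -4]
A ⊗ B =
  [4, -1]
  [-2, -9]

Apply the min-plus product entry-by-entry:
  C[0][0] = min over k of (A[0][0] + B[0][0] = 0 + 4 = 4, A[0][1] + B[1][0] = 7 + 3 = 10) = 4 (attained at k = 0)
  C[0][1] = min over k of (A[0][0] + B[0][1] = 0 + -1 = -1, A[0][1] + B[1][1] = 7 + -4 = 3) = -1 (attained at k = 0)
  C[1][0] = min over k of (A[1][0] + B[0][0] = 9 + 4 = 13, A[1][1] + B[1][0] = -5 + 3 = -2) = -2 (attained at k = 1)
  C[1][1] = min over k of (A[1][0] + B[0][1] = 9 + -1 = 8, A[1][1] + B[1][1] = -5 + -4 = -9) = -9 (attained at k = 1)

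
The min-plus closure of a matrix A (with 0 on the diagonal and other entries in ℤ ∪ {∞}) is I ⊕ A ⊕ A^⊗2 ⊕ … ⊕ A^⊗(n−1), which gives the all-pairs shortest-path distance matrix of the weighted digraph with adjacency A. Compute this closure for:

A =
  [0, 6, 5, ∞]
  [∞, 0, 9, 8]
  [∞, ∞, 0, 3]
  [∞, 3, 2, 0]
Closure =
  [0, 6, 5, 8]
  [∞, 0, 9, 8]
  [∞, 6, 0, 3]
  [∞, 3, 2, 0]

This is the Floyd-Warshall all-pairs shortest-path computation. For each intermediate vertex k = 0, 1, …, 3, update dist[i][j] ← min(dist[i][j], dist[i][k] + dist[k][j]). The final matrix gives, for each (i, j), the minimum total weight of any directed path from i to j (possibly empty when i = j).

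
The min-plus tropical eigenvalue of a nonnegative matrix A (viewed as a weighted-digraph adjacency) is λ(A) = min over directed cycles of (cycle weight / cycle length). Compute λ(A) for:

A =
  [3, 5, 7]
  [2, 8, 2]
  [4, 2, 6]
λ(A) = 2

Enumerate directed cycles and compute their means (weight / length). Sample:
  cycle 0 → 0: weight = 3, length = 1, mean = 3/1 ≈ 3.000
  cycle 1 → 1: weight = 8, length = 1, mean = 8/1 ≈ 8.000
  cycle 2 → 2: weight = 6, length = 1, mean = 6/1 ≈ 6.000
  cycle 0 → 1 → 0: weight = 7, length = 2, mean = 7/2 ≈ 3.500
  cycle 0 → 2 → 0: weight = 11, length = 2, mean = 11/2 ≈ 5.500
  cycle 1 → 0 → 1: weight = 7, length = 2, mean = 7/2 ≈ 3.500
Minimum mean = 2.000, attained e.g. along the cycle 1 → 2 → 1 with weight 4 and length 2. So λ(A) = 4/2 = 2.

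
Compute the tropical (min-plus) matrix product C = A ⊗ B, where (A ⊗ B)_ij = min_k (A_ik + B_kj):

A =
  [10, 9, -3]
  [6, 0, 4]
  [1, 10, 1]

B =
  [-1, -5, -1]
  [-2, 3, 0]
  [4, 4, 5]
A ⊗ B =
  [1, 1, 2]
  [-2, 1, 0]
  [0, -4, 0]

Apply the min-plus product entry-by-entry:
  C[0][0] = min over k of (A[0][0] + B[0][0] = 10 + -1 = 9, A[0][1] + B[1][0] = 9 + -2 = 7, A[0][2] + B[2][0] = -3 + 4 = 1) = 1 (attained at k = 2)
  C[0][1] = min over k of (A[0][0] + B[0][1] = 10 + -5 = 5, A[0][1] + B[1][1] = 9 + 3 = 12, A[0][2] + B[2][1] = -3 + 4 = 1) = 1 (attained at k = 2)
  C[0][2] = min over k of (A[0][0] + B[0][2] = 10 + -1 = 9, A[0][1] + B[1][2] = 9 + 0 = 9, A[0][2] + B[2][2] = -3 + 5 = 2) = 2 (attained at k = 2)
  C[1][0] = min over k of (A[1][0] + B[0][0] = 6 + -1 = 5, A[1][1] + B[1][0] = 0 + -2 = -2, A[1][2] + B[2][0] = 4 + 4 = 8) = -2 (attained at k = 1)
  C[1][1] = min over k of (A[1][0] + B[0][1] = 6 + -5 = 1, A[1][1] + B[1][1] = 0 + 3 = 3, A[1][2] + B[2][1] = 4 + 4 = 8) = 1 (attained at k = 0)
  C[1][2] = min over k of (A[1][0] + B[0][2] = 6 + -1 = 5, A[1][1] + B[1][2] = 0 + 0 = 0, A[1][2] + B[2][2] = 4 + 5 = 9) = 0 (attained at k = 1)
  C[2][0] = min over k of (A[2][0] + B[0][0] = 1 + -1 = 0, A[2][1] + B[1][0] = 10 + -2 = 8, A[2][2] + B[2][0] = 1 + 4 = 5) = 0 (attained at k = 0)
  C[2][1] = min over k of (A[2][0] + B[0][1] = 1 + -5 = -4, A[2][1] + B[1][1] = 10 + 3 = 13, A[2][2] + B[2][1] = 1 + 4 = 5) = -4 (attained at k = 0)
  C[2][2] = min over k of (A[2][0] + B[0][2] = 1 + -1 = 0, A[2][1] + B[1][2] = 10 + 0 = 10, A[2][2] + B[2][2] = 1 + 5 = 6) = 0 (attained at k = 0)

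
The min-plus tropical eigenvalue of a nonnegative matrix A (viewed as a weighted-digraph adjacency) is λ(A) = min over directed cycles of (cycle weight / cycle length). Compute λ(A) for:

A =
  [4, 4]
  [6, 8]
λ(A) = 4

Enumerate directed cycles and compute their means (weight / length). Sample:
  cycle 0 → 0: weight = 4, length = 1, mean = 4/1 ≈ 4.000
  cycle 1 → 1: weight = 8, length = 1, mean = 8/1 ≈ 8.000
  cycle 0 → 1 → 0: weight = 10, length = 2, mean = 10/2 ≈ 5.000
  cycle 1 → 0 → 1: weight = 10, length = 2, mean = 10/2 ≈ 5.000
Minimum mean = 4.000, attained e.g. along the cycle 0 → 0 with weight 4 and length 1. So λ(A) = 4/1 = 4.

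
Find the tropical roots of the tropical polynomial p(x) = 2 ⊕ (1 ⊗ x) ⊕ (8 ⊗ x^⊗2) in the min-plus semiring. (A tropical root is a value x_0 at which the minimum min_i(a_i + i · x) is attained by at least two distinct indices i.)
Roots: {-7, 1}

Each tropical root is a break point of the lower envelope of the lines y = a_i + i · x (there are 3 lines, with slopes 0, 1, ..., 2). Only the lines that attain the minimum somewhere contribute to roots; other lines are dominated. Here the surviving (envelope) indices are i = 2, i = 1, i = 0.
Intersections between consecutive envelope lines give the roots: for adjacent envelope indices i < j the intersection is x = (a_i − a_j) / (j − i). Reading off the sorted break points: {-7, 1}.
Verification: at each break x_0, at least two indices attain the minimum of min_i(a_i + i · x_0).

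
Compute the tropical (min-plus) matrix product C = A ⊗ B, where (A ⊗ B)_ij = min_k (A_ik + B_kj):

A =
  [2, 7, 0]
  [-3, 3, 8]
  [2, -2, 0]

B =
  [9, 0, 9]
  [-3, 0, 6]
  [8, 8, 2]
A ⊗ B =
  [4, 2, 2]
  [0, -3, 6]
  [-5, -2, 2]

Apply the min-plus product entry-by-entry:
  C[0][0] = min over k of (A[0][0] + B[0][0] = 2 + 9 = 11, A[0][1] + B[1][0] = 7 + -3 = 4, A[0][2] + B[2][0] = 0 + 8 = 8) = 4 (attained at k = 1)
  C[0][1] = min over k of (A[0][0] + B[0][1] = 2 + 0 = 2, A[0][1] + B[1][1] = 7 + 0 = 7, A[0][2] + B[2][1] = 0 + 8 = 8) = 2 (attained at k = 0)
  C[0][2] = min over k of (A[0][0] + B[0][2] = 2 + 9 = 11, A[0][1] + B[1][2] = 7 + 6 = 13, A[0][2] + B[2][2] = 0 + 2 = 2) = 2 (attained at k = 2)
  C[1][0] = min over k of (A[1][0] + B[0][0] = -3 + 9 = 6, A[1][1] + B[1][0] = 3 + -3 = 0, A[1][2] + B[2][0] = 8 + 8 = 16) = 0 (attained at k = 1)
  C[1][1] = min over k of (A[1][0] + B[0][1] = -3 + 0 = -3, A[1][1] + B[1][1] = 3 + 0 = 3, A[1][2] + B[2][1] = 8 + 8 = 16) = -3 (attained at k = 0)
  C[1][2] = min over k of (A[1][0] + B[0][2] = -3 + 9 = 6, A[1][1] + B[1][2] = 3 + 6 = 9, A[1][2] + B[2][2] = 8 + 2 = 10) = 6 (attained at k = 0)
  C[2][0] = min over k of (A[2][0] + B[0][0] = 2 + 9 = 11, A[2][1] + B[1][0] = -2 + -3 = -5, A[2][2] + B[2][0] = 0 + 8 = 8) = -5 (attained at k = 1)
  C[2][1] = min over k of (A[2][0] + B[0][1] = 2 + 0 = 2, A[2][1] + B[1][1] = -2 + 0 = -2, A[2][2] + B[2][1] = 0 + 8 = 8) = -2 (attained at k = 1)
  C[2][2] = min over k of (A[2][0] + B[0][2] = 2 + 9 = 11, A[2][1] + B[1][2] = -2 + 6 = 4, A[2][2] + B[2][2] = 0 + 2 = 2) = 2 (attained at k = 2)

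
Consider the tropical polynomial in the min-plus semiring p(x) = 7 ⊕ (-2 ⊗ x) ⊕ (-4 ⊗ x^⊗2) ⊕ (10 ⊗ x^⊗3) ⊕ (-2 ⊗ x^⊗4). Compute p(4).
p(4) = 2

A tropical monomial a ⊗ x^⊗i evaluates to a + i · x. Evaluating each term at x = 4:
  Term 0 contributes 7 + 0 · 4 = 7
  Term 1 contributes -2 + 1 · 4 = 2
  Term 2 contributes -4 + 2 · 4 = 4
  Term 3 contributes 10 + 3 · 4 = 22
  Term 4 contributes -2 + 4 · 4 = 14
p(4) = ⊕ of these = min[7, 2, 4, 22, 14] = 2.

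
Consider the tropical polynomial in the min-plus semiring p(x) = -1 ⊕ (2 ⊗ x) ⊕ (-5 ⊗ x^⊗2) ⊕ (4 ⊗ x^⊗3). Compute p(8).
p(8) = -1

A tropical monomial a ⊗ x^⊗i evaluates to a + i · x. Evaluating each term at x = 8:
  Term 0 contributes -1 + 0 · 8 = -1
  Term 1 contributes 2 + 1 · 8 = 10
  Term 2 contributes -5 + 2 · 8 = 11
  Term 3 contributes 4 + 3 · 8 = 28
p(8) = ⊕ of these = min[-1, 10, 11, 28] = -1.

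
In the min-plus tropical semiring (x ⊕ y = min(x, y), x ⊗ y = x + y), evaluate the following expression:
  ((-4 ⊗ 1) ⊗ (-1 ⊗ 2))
((-4 ⊗ 1) ⊗ (-1 ⊗ 2)) = -2

Expand innermost to outermost. Recall ⊕ takes the minimum of its arguments and ⊗ takes their sum. Working out the expression ((-4 ⊗ 1) ⊗ (-1 ⊗ 2)) gives -2.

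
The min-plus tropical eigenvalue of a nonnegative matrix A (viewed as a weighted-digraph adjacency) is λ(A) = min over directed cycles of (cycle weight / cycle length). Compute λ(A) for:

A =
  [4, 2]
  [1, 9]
λ(A) = 3/2

Enumerate directed cycles and compute their means (weight / length). Sample:
  cycle 0 → 0: weight = 4, length = 1, mean = 4/1 ≈ 4.000
  cycle 1 → 1: weight = 9, length = 1, mean = 9/1 ≈ 9.000
  cycle 0 → 1 → 0: weight = 3, length = 2, mean = 3/2 ≈ 1.500
  cycle 1 → 0 → 1: weight = 3, length = 2, mean = 3/2 ≈ 1.500
Minimum mean = 1.500, attained e.g. along the cycle 0 → 1 → 0 with weight 3 and length 2. So λ(A) = 3/2 = 3/2.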